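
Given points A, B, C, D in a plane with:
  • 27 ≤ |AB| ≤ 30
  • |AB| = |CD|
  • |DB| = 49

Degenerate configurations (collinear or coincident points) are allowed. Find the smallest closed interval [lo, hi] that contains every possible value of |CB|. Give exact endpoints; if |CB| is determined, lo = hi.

|CB| ∈ [19, 79]  (≈ [19.0000, 79.0000])

|AB| ∈ [27, 30]
|BD| ∈ {49}
|CD| ∈ [27, 30]
|AD| ∈ [19, 79]
|BC| ∈ [19, 79]
|AC| ∈ [0, 109]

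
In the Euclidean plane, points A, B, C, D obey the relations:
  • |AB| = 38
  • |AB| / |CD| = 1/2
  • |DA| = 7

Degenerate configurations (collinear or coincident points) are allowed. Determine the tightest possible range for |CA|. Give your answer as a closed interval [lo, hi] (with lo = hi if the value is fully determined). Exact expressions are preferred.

|AB| ∈ {38}
|AD| ∈ {7}
|CD| ∈ {76}
|BD| ∈ [31, 45]
|AC| ∈ [69, 83]
|BC| ∈ [31, 121]

|CA| ∈ [69, 83]  (≈ [69.0000, 83.0000])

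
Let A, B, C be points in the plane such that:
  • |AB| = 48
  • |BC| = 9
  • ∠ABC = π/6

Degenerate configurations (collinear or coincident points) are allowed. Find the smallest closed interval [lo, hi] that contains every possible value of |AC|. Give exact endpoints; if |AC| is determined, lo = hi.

|AB| ∈ {48}
|BC| ∈ {9}
|AC| ∈ {3·√(265 - 48·√(3))}

|AC| = 3·√(265 - 48·√(3))  (≈ 40.4568)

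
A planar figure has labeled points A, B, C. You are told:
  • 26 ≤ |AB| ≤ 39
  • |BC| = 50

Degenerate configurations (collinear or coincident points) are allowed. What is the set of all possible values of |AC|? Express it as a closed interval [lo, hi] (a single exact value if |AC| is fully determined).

|AB| ∈ [26, 39]
|BC| ∈ {50}
|AC| ∈ [11, 89]

|AC| ∈ [11, 89]  (≈ [11.0000, 89.0000])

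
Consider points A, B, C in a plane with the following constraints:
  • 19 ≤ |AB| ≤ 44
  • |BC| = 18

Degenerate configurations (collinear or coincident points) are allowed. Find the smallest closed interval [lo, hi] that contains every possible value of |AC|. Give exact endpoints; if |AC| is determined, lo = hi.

|AB| ∈ [19, 44]
|BC| ∈ {18}
|AC| ∈ [1, 62]

|AC| ∈ [1, 62]  (≈ [1.0000, 62.0000])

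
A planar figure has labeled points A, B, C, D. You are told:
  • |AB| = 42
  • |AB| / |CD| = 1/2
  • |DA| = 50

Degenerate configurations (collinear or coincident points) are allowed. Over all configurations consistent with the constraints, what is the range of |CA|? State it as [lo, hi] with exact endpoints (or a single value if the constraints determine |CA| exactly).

|CA| ∈ [34, 134]  (≈ [34.0000, 134.0000])

|AB| ∈ {42}
|AD| ∈ {50}
|CD| ∈ {84}
|BD| ∈ [8, 92]
|AC| ∈ [34, 134]
|BC| ∈ [0, 176]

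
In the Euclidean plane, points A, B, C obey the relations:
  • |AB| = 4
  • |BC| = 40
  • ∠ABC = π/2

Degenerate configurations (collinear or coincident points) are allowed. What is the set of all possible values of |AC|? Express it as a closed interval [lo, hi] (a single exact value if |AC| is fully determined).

|AB| ∈ {4}
|BC| ∈ {40}
|AC| ∈ {4·√(101)}

|AC| = 4·√(101)  (≈ 40.1995)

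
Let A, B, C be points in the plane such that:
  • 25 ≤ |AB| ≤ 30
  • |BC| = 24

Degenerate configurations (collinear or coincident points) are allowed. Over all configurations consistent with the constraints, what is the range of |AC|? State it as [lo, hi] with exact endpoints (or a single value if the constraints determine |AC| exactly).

|AB| ∈ [25, 30]
|BC| ∈ {24}
|AC| ∈ [1, 54]

|AC| ∈ [1, 54]  (≈ [1.0000, 54.0000])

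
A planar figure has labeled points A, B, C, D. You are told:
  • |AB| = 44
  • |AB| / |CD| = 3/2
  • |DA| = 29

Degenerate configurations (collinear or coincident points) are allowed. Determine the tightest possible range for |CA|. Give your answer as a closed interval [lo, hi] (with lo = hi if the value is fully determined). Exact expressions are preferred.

|CA| ∈ [1/3, 175/3]  (≈ [0.3333, 58.3333])

|AB| ∈ {44}
|AD| ∈ {29}
|CD| ∈ {88/3}
|BD| ∈ [15, 73]
|AC| ∈ [1/3, 175/3]
|BC| ∈ [0, 307/3]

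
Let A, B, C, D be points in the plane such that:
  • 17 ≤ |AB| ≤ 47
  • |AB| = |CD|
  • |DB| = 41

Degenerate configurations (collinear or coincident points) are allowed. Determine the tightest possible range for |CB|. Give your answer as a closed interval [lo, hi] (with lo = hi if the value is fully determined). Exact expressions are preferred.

|AB| ∈ [17, 47]
|BD| ∈ {41}
|CD| ∈ [17, 47]
|AD| ∈ [0, 88]
|BC| ∈ [0, 88]
|AC| ∈ [0, 135]

|CB| ∈ [0, 88]  (≈ [0.0000, 88.0000])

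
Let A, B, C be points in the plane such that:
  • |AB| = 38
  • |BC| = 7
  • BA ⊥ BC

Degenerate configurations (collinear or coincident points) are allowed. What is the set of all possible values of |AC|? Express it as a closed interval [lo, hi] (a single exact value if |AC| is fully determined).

|AB| ∈ {38}
|BC| ∈ {7}
|AC| ∈ {√(1493)}

|AC| = √(1493)  (≈ 38.6394)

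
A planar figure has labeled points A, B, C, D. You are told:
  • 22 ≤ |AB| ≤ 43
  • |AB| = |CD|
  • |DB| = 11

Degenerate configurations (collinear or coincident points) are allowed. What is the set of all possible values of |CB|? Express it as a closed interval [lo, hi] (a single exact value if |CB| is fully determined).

|CB| ∈ [11, 54]  (≈ [11.0000, 54.0000])

|AB| ∈ [22, 43]
|BD| ∈ {11}
|CD| ∈ [22, 43]
|AD| ∈ [11, 54]
|BC| ∈ [11, 54]
|AC| ∈ [0, 97]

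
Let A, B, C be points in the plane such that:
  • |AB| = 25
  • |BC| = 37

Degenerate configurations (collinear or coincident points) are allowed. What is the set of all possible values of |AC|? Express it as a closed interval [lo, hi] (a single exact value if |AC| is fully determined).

|AC| ∈ [12, 62]  (≈ [12.0000, 62.0000])

|AB| ∈ {25}
|BC| ∈ {37}
|AC| ∈ [12, 62]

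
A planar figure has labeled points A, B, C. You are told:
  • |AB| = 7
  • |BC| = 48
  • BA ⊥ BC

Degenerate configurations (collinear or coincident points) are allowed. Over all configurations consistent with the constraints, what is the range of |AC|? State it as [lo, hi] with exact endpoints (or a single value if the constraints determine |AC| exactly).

|AB| ∈ {7}
|BC| ∈ {48}
|AC| ∈ {√(2353)}

|AC| = √(2353)  (≈ 48.5077)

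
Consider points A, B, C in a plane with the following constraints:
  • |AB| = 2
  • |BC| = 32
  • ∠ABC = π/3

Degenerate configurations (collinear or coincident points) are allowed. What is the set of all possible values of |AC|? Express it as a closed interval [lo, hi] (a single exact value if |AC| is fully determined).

|AC| = 2·√(241)  (≈ 31.0483)

|AB| ∈ {2}
|BC| ∈ {32}
|AC| ∈ {2·√(241)}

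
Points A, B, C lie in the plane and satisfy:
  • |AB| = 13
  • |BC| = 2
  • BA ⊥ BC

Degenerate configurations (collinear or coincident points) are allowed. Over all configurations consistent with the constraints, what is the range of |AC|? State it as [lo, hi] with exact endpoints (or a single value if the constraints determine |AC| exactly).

|AB| ∈ {13}
|BC| ∈ {2}
|AC| ∈ {√(173)}

|AC| = √(173)  (≈ 13.1529)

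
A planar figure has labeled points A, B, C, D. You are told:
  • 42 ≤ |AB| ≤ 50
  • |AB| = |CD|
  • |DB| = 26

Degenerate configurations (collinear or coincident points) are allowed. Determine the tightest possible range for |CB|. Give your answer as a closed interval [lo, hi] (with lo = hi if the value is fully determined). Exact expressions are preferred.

|CB| ∈ [16, 76]  (≈ [16.0000, 76.0000])

|AB| ∈ [42, 50]
|BD| ∈ {26}
|CD| ∈ [42, 50]
|AD| ∈ [16, 76]
|BC| ∈ [16, 76]
|AC| ∈ [0, 126]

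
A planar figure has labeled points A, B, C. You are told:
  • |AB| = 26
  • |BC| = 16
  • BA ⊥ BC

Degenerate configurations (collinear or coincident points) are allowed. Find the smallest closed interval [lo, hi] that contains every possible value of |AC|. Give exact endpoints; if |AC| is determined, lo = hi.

|AC| = 2·√(233)  (≈ 30.5287)

|AB| ∈ {26}
|BC| ∈ {16}
|AC| ∈ {2·√(233)}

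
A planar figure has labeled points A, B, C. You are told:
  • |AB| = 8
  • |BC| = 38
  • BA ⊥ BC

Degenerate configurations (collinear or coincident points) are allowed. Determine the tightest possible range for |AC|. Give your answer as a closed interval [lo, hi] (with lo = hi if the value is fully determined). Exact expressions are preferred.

|AB| ∈ {8}
|BC| ∈ {38}
|AC| ∈ {2·√(377)}

|AC| = 2·√(377)  (≈ 38.8330)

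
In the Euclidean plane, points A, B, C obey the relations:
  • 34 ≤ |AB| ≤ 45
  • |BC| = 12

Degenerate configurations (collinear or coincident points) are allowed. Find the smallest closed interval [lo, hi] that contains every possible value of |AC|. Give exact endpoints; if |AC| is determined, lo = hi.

|AC| ∈ [22, 57]  (≈ [22.0000, 57.0000])

|AB| ∈ [34, 45]
|BC| ∈ {12}
|AC| ∈ [22, 57]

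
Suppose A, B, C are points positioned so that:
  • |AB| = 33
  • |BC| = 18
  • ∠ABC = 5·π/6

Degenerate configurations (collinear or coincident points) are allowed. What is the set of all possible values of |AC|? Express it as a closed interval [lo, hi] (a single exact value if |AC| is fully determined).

|AC| = 3·√(66·√(3) + 157)  (≈ 49.4150)

|AB| ∈ {33}
|BC| ∈ {18}
|AC| ∈ {3·√(66·√(3) + 157)}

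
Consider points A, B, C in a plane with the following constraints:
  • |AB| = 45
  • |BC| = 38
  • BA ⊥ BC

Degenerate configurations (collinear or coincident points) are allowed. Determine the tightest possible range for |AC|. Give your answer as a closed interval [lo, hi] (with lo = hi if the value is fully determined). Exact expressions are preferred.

|AC| = √(3469)  (≈ 58.8982)

|AB| ∈ {45}
|BC| ∈ {38}
|AC| ∈ {√(3469)}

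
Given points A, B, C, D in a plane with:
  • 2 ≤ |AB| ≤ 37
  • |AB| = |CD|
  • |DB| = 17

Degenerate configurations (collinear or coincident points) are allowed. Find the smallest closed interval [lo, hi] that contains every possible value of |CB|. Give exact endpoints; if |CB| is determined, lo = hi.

|AB| ∈ [2, 37]
|BD| ∈ {17}
|CD| ∈ [2, 37]
|AD| ∈ [0, 54]
|BC| ∈ [0, 54]
|AC| ∈ [0, 91]

|CB| ∈ [0, 54]  (≈ [0.0000, 54.0000])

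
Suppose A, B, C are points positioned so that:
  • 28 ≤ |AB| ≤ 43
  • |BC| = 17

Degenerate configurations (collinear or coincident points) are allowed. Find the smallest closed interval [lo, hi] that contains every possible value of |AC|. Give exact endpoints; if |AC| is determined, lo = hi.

|AC| ∈ [11, 60]  (≈ [11.0000, 60.0000])

|AB| ∈ [28, 43]
|BC| ∈ {17}
|AC| ∈ [11, 60]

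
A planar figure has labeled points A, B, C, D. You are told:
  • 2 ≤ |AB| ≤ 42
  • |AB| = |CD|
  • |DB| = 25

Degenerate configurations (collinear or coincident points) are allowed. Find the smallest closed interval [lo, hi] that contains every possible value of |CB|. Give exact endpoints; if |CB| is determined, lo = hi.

|AB| ∈ [2, 42]
|BD| ∈ {25}
|CD| ∈ [2, 42]
|AD| ∈ [0, 67]
|BC| ∈ [0, 67]
|AC| ∈ [0, 109]

|CB| ∈ [0, 67]  (≈ [0.0000, 67.0000])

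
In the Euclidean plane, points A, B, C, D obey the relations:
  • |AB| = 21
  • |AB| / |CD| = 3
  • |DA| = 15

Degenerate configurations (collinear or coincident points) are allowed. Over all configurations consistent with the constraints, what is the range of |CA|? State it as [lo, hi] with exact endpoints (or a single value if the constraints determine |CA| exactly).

|CA| ∈ [8, 22]  (≈ [8.0000, 22.0000])

|AB| ∈ {21}
|AD| ∈ {15}
|CD| ∈ {7}
|BD| ∈ [6, 36]
|AC| ∈ [8, 22]
|BC| ∈ [0, 43]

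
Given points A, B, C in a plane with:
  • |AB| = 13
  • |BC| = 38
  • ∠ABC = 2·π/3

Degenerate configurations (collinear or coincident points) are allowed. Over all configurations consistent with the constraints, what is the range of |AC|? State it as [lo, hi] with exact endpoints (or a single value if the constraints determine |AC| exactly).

|AB| ∈ {13}
|BC| ∈ {38}
|AC| ∈ {7·√(43)}

|AC| = 7·√(43)  (≈ 45.9021)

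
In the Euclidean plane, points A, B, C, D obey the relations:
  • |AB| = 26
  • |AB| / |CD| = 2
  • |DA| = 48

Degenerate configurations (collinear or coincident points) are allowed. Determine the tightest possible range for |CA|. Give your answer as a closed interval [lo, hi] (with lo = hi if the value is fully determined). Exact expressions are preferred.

|CA| ∈ [35, 61]  (≈ [35.0000, 61.0000])

|AB| ∈ {26}
|AD| ∈ {48}
|CD| ∈ {13}
|BD| ∈ [22, 74]
|AC| ∈ [35, 61]
|BC| ∈ [9, 87]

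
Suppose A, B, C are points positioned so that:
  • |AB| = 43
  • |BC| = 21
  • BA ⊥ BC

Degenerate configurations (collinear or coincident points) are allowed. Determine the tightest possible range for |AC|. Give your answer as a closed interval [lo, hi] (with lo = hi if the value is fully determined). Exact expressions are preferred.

|AC| = √(2290)  (≈ 47.8539)

|AB| ∈ {43}
|BC| ∈ {21}
|AC| ∈ {√(2290)}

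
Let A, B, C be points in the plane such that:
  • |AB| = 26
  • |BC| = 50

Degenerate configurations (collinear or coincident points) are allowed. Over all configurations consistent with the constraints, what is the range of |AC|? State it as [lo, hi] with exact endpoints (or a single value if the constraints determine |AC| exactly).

|AB| ∈ {26}
|BC| ∈ {50}
|AC| ∈ [24, 76]

|AC| ∈ [24, 76]  (≈ [24.0000, 76.0000])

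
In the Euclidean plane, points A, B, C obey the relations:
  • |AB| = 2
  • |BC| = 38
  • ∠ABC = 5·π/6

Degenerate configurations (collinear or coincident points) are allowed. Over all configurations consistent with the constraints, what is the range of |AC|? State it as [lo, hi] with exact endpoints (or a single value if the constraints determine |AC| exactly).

|AC| = 2·√(19·√(3) + 362)  (≈ 39.7446)

|AB| ∈ {2}
|BC| ∈ {38}
|AC| ∈ {2·√(19·√(3) + 362)}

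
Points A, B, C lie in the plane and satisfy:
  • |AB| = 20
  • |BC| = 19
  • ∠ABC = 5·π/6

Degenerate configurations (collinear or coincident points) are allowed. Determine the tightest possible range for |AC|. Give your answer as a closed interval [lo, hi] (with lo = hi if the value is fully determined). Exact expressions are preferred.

|AB| ∈ {20}
|BC| ∈ {19}
|AC| ∈ {√(380·√(3) + 761)}

|AC| = √(380·√(3) + 761)  (≈ 37.6720)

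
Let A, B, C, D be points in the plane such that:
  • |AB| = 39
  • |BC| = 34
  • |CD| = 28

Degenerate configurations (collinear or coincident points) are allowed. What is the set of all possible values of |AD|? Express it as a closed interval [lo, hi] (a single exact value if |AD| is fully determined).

|AD| ∈ [0, 101]  (≈ [0.0000, 101.0000])

|AB| ∈ {39}
|BC| ∈ {34}
|CD| ∈ {28}
|AC| ∈ [5, 73]
|BD| ∈ [6, 62]
|AD| ∈ [0, 101]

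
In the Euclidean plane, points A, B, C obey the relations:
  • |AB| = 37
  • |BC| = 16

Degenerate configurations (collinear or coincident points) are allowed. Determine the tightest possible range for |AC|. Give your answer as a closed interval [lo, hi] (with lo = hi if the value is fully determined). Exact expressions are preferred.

|AC| ∈ [21, 53]  (≈ [21.0000, 53.0000])

|AB| ∈ {37}
|BC| ∈ {16}
|AC| ∈ [21, 53]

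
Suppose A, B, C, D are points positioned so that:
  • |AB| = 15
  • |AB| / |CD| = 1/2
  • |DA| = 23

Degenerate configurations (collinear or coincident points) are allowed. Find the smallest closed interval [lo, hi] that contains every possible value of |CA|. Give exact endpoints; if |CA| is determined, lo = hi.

|CA| ∈ [7, 53]  (≈ [7.0000, 53.0000])

|AB| ∈ {15}
|AD| ∈ {23}
|CD| ∈ {30}
|BD| ∈ [8, 38]
|AC| ∈ [7, 53]
|BC| ∈ [0, 68]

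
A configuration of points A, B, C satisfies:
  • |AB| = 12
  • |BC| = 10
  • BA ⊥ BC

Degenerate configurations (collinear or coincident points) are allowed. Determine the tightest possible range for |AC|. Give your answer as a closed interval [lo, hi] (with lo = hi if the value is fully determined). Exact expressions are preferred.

|AB| ∈ {12}
|BC| ∈ {10}
|AC| ∈ {2·√(61)}

|AC| = 2·√(61)  (≈ 15.6205)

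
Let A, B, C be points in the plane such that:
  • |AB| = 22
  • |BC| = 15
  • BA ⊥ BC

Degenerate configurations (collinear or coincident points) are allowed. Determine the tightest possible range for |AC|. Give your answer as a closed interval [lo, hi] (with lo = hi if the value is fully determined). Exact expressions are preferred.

|AB| ∈ {22}
|BC| ∈ {15}
|AC| ∈ {√(709)}

|AC| = √(709)  (≈ 26.6271)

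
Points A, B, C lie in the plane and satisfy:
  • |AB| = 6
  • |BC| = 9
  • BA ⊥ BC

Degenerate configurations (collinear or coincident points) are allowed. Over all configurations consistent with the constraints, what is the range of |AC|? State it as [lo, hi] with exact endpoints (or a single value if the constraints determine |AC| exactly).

|AB| ∈ {6}
|BC| ∈ {9}
|AC| ∈ {3·√(13)}

|AC| = 3·√(13)  (≈ 10.8167)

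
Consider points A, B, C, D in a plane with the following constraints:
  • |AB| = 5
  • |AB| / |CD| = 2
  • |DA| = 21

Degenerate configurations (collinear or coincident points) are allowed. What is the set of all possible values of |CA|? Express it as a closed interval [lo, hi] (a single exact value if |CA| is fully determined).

|CA| ∈ [37/2, 47/2]  (≈ [18.5000, 23.5000])

|AB| ∈ {5}
|AD| ∈ {21}
|CD| ∈ {5/2}
|BD| ∈ [16, 26]
|AC| ∈ [37/2, 47/2]
|BC| ∈ [27/2, 57/2]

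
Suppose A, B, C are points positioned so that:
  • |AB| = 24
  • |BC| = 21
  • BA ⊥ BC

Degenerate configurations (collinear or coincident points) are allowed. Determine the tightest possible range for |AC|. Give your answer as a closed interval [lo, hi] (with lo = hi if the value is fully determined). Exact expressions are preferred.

|AB| ∈ {24}
|BC| ∈ {21}
|AC| ∈ {3·√(113)}

|AC| = 3·√(113)  (≈ 31.8904)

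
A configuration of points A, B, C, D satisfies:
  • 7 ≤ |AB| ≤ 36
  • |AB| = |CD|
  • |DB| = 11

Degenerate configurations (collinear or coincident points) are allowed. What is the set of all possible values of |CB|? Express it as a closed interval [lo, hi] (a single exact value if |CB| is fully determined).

|CB| ∈ [0, 47]  (≈ [0.0000, 47.0000])

|AB| ∈ [7, 36]
|BD| ∈ {11}
|CD| ∈ [7, 36]
|AD| ∈ [0, 47]
|BC| ∈ [0, 47]
|AC| ∈ [0, 83]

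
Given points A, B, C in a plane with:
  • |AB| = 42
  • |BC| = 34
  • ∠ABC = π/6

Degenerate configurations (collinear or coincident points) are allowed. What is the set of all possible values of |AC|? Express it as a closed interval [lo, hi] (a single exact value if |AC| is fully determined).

|AC| = 2·√(730 - 357·√(3))  (≈ 21.1337)

|AB| ∈ {42}
|BC| ∈ {34}
|AC| ∈ {2·√(730 - 357·√(3))}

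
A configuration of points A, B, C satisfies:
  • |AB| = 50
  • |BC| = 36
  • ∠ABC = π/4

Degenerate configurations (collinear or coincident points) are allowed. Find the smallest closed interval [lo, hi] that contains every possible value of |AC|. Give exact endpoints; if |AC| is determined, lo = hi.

|AB| ∈ {50}
|BC| ∈ {36}
|AC| ∈ {2·√(949 - 450·√(2))}

|AC| = 2·√(949 - 450·√(2))  (≈ 35.3612)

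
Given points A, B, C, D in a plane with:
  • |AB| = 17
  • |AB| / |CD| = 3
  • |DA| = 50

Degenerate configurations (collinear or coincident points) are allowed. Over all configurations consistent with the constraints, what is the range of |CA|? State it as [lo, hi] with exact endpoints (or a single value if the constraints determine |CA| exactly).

|AB| ∈ {17}
|AD| ∈ {50}
|CD| ∈ {17/3}
|BD| ∈ [33, 67]
|AC| ∈ [133/3, 167/3]
|BC| ∈ [82/3, 218/3]

|CA| ∈ [133/3, 167/3]  (≈ [44.3333, 55.6667])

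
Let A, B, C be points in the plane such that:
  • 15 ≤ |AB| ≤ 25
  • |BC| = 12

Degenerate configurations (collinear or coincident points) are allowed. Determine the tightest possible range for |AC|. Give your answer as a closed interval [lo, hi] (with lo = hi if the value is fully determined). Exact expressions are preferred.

|AC| ∈ [3, 37]  (≈ [3.0000, 37.0000])

|AB| ∈ [15, 25]
|BC| ∈ {12}
|AC| ∈ [3, 37]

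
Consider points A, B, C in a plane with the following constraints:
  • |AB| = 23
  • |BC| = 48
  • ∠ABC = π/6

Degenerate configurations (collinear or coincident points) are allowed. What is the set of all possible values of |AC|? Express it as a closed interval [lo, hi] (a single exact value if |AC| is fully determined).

|AB| ∈ {23}
|BC| ∈ {48}
|AC| ∈ {√(2833 - 1104·√(3))}

|AC| = √(2833 - 1104·√(3))  (≈ 30.3449)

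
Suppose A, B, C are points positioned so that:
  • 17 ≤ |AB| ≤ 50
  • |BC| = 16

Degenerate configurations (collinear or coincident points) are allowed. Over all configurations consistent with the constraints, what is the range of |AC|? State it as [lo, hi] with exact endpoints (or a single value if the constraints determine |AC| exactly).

|AC| ∈ [1, 66]  (≈ [1.0000, 66.0000])

|AB| ∈ [17, 50]
|BC| ∈ {16}
|AC| ∈ [1, 66]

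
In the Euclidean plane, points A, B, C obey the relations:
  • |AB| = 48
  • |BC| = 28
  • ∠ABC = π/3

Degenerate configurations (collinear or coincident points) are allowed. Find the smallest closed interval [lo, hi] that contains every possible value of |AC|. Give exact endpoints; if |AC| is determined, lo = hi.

|AC| = 4·√(109)  (≈ 41.7612)

|AB| ∈ {48}
|BC| ∈ {28}
|AC| ∈ {4·√(109)}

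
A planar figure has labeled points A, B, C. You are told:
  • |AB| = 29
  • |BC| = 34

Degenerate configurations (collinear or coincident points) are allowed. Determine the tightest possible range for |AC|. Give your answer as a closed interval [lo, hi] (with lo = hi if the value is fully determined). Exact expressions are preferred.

|AC| ∈ [5, 63]  (≈ [5.0000, 63.0000])

|AB| ∈ {29}
|BC| ∈ {34}
|AC| ∈ [5, 63]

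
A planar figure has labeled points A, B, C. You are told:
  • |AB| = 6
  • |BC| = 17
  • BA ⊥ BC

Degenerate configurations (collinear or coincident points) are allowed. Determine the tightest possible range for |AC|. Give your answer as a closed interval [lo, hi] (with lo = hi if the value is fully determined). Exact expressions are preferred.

|AB| ∈ {6}
|BC| ∈ {17}
|AC| ∈ {5·√(13)}

|AC| = 5·√(13)  (≈ 18.0278)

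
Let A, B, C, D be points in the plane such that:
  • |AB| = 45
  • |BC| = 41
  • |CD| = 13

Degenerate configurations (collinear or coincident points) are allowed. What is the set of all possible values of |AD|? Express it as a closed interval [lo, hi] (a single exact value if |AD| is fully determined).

|AD| ∈ [0, 99]  (≈ [0.0000, 99.0000])

|AB| ∈ {45}
|BC| ∈ {41}
|CD| ∈ {13}
|AC| ∈ [4, 86]
|BD| ∈ [28, 54]
|AD| ∈ [0, 99]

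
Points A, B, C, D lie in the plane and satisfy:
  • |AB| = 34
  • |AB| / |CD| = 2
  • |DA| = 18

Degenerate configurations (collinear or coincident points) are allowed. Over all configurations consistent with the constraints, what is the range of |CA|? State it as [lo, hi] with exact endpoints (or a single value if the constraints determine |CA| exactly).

|AB| ∈ {34}
|AD| ∈ {18}
|CD| ∈ {17}
|BD| ∈ [16, 52]
|AC| ∈ [1, 35]
|BC| ∈ [0, 69]

|CA| ∈ [1, 35]  (≈ [1.0000, 35.0000])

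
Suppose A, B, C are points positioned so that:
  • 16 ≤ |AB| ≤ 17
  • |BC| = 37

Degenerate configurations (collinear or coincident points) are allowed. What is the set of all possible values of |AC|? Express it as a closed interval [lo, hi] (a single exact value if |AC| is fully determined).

|AB| ∈ [16, 17]
|BC| ∈ {37}
|AC| ∈ [20, 54]

|AC| ∈ [20, 54]  (≈ [20.0000, 54.0000])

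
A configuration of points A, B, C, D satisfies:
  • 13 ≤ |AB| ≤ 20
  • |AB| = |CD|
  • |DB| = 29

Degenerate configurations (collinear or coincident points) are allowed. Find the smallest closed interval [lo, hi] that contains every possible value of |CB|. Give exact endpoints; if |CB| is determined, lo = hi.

|AB| ∈ [13, 20]
|BD| ∈ {29}
|CD| ∈ [13, 20]
|AD| ∈ [9, 49]
|BC| ∈ [9, 49]
|AC| ∈ [0, 69]

|CB| ∈ [9, 49]  (≈ [9.0000, 49.0000])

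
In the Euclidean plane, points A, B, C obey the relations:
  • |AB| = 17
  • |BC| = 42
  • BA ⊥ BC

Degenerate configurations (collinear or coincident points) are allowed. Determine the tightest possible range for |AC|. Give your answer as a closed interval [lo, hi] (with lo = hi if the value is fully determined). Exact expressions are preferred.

|AC| = √(2053)  (≈ 45.3100)

|AB| ∈ {17}
|BC| ∈ {42}
|AC| ∈ {√(2053)}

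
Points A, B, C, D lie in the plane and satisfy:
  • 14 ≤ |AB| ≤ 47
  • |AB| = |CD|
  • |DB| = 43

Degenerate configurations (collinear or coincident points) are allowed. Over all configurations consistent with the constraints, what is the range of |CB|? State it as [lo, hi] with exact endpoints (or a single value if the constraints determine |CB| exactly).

|CB| ∈ [0, 90]  (≈ [0.0000, 90.0000])

|AB| ∈ [14, 47]
|BD| ∈ {43}
|CD| ∈ [14, 47]
|AD| ∈ [0, 90]
|BC| ∈ [0, 90]
|AC| ∈ [0, 137]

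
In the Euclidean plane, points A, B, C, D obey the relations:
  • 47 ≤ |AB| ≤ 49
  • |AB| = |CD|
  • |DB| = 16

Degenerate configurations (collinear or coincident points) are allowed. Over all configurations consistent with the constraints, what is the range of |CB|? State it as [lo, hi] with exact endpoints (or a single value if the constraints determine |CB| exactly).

|AB| ∈ [47, 49]
|BD| ∈ {16}
|CD| ∈ [47, 49]
|AD| ∈ [31, 65]
|BC| ∈ [31, 65]
|AC| ∈ [0, 114]

|CB| ∈ [31, 65]  (≈ [31.0000, 65.0000])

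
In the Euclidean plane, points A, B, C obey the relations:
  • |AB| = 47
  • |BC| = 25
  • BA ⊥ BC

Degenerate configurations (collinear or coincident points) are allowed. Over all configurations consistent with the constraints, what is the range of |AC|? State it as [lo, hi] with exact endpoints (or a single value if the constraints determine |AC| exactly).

|AC| = √(2834)  (≈ 53.2353)

|AB| ∈ {47}
|BC| ∈ {25}
|AC| ∈ {√(2834)}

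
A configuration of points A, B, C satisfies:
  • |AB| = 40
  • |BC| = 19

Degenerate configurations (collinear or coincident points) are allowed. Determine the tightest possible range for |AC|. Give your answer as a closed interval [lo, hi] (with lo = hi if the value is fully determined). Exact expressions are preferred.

|AC| ∈ [21, 59]  (≈ [21.0000, 59.0000])

|AB| ∈ {40}
|BC| ∈ {19}
|AC| ∈ [21, 59]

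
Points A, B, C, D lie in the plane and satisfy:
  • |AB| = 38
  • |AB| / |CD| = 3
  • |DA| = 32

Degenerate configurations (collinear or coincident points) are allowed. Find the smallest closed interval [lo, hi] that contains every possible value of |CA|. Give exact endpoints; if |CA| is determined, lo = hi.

|CA| ∈ [58/3, 134/3]  (≈ [19.3333, 44.6667])

|AB| ∈ {38}
|AD| ∈ {32}
|CD| ∈ {38/3}
|BD| ∈ [6, 70]
|AC| ∈ [58/3, 134/3]
|BC| ∈ [0, 248/3]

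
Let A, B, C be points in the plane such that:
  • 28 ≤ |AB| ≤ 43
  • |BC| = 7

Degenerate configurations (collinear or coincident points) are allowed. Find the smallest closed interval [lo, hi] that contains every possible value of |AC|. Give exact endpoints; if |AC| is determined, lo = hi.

|AC| ∈ [21, 50]  (≈ [21.0000, 50.0000])

|AB| ∈ [28, 43]
|BC| ∈ {7}
|AC| ∈ [21, 50]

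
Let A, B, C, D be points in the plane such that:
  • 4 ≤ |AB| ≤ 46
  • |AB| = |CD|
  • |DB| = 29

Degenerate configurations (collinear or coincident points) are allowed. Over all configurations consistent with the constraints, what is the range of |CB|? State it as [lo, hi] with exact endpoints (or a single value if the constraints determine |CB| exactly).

|AB| ∈ [4, 46]
|BD| ∈ {29}
|CD| ∈ [4, 46]
|AD| ∈ [0, 75]
|BC| ∈ [0, 75]
|AC| ∈ [0, 121]

|CB| ∈ [0, 75]  (≈ [0.0000, 75.0000])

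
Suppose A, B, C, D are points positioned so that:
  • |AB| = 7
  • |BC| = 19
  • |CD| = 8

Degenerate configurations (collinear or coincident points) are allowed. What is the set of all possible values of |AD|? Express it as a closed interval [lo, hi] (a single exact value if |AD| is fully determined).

|AD| ∈ [4, 34]  (≈ [4.0000, 34.0000])

|AB| ∈ {7}
|BC| ∈ {19}
|CD| ∈ {8}
|AC| ∈ [12, 26]
|BD| ∈ [11, 27]
|AD| ∈ [4, 34]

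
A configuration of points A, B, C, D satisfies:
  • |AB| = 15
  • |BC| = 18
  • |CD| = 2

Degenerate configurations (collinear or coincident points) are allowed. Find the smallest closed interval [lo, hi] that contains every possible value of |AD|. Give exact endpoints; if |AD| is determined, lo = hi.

|AB| ∈ {15}
|BC| ∈ {18}
|CD| ∈ {2}
|AC| ∈ [3, 33]
|BD| ∈ [16, 20]
|AD| ∈ [1, 35]

|AD| ∈ [1, 35]  (≈ [1.0000, 35.0000])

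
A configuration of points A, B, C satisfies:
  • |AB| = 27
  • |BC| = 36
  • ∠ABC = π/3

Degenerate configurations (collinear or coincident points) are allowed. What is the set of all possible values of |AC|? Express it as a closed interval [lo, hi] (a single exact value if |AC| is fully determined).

|AB| ∈ {27}
|BC| ∈ {36}
|AC| ∈ {9·√(13)}

|AC| = 9·√(13)  (≈ 32.4500)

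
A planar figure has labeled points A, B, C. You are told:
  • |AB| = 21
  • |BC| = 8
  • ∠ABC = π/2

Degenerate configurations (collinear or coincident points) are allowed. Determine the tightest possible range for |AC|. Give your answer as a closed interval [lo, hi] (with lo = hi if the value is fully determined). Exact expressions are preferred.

|AB| ∈ {21}
|BC| ∈ {8}
|AC| ∈ {√(505)}

|AC| = √(505)  (≈ 22.4722)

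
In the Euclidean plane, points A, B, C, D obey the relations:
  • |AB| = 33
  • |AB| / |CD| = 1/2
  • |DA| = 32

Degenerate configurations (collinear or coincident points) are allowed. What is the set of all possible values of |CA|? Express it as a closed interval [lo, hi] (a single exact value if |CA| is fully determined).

|AB| ∈ {33}
|AD| ∈ {32}
|CD| ∈ {66}
|BD| ∈ [1, 65]
|AC| ∈ [34, 98]
|BC| ∈ [1, 131]

|CA| ∈ [34, 98]  (≈ [34.0000, 98.0000])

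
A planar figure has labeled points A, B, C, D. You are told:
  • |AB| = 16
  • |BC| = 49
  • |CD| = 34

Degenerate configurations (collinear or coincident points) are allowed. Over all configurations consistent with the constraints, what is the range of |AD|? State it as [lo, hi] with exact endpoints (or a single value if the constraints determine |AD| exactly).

|AD| ∈ [0, 99]  (≈ [0.0000, 99.0000])

|AB| ∈ {16}
|BC| ∈ {49}
|CD| ∈ {34}
|AC| ∈ [33, 65]
|BD| ∈ [15, 83]
|AD| ∈ [0, 99]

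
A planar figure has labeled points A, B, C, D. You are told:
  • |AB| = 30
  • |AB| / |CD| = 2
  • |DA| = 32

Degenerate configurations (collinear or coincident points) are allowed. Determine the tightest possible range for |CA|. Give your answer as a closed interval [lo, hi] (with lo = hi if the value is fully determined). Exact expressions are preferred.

|AB| ∈ {30}
|AD| ∈ {32}
|CD| ∈ {15}
|BD| ∈ [2, 62]
|AC| ∈ [17, 47]
|BC| ∈ [0, 77]

|CA| ∈ [17, 47]  (≈ [17.0000, 47.0000])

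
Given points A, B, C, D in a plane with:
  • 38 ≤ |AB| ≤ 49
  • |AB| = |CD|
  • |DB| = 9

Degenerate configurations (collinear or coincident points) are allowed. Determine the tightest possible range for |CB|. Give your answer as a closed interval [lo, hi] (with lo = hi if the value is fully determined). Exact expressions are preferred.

|CB| ∈ [29, 58]  (≈ [29.0000, 58.0000])

|AB| ∈ [38, 49]
|BD| ∈ {9}
|CD| ∈ [38, 49]
|AD| ∈ [29, 58]
|BC| ∈ [29, 58]
|AC| ∈ [0, 107]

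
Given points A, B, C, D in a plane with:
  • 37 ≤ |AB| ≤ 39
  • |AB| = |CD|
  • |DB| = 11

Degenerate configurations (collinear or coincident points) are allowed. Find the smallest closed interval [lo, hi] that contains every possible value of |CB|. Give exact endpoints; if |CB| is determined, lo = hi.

|CB| ∈ [26, 50]  (≈ [26.0000, 50.0000])

|AB| ∈ [37, 39]
|BD| ∈ {11}
|CD| ∈ [37, 39]
|AD| ∈ [26, 50]
|BC| ∈ [26, 50]
|AC| ∈ [0, 89]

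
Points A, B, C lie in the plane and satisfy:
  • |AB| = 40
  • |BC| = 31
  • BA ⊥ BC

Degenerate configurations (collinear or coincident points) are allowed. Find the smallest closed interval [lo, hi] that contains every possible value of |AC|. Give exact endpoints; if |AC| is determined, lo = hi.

|AC| = √(2561)  (≈ 50.6063)

|AB| ∈ {40}
|BC| ∈ {31}
|AC| ∈ {√(2561)}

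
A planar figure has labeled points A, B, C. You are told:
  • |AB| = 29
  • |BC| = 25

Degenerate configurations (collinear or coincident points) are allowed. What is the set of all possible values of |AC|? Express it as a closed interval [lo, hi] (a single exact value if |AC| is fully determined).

|AC| ∈ [4, 54]  (≈ [4.0000, 54.0000])

|AB| ∈ {29}
|BC| ∈ {25}
|AC| ∈ [4, 54]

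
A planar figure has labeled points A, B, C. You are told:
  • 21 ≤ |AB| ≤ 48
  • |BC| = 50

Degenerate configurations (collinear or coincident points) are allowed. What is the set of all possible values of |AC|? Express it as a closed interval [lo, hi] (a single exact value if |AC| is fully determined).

|AB| ∈ [21, 48]
|BC| ∈ {50}
|AC| ∈ [2, 98]

|AC| ∈ [2, 98]  (≈ [2.0000, 98.0000])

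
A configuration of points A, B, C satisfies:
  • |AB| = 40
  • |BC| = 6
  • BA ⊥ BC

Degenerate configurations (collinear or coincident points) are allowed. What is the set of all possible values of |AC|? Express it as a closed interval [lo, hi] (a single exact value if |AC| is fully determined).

|AC| = 2·√(409)  (≈ 40.4475)

|AB| ∈ {40}
|BC| ∈ {6}
|AC| ∈ {2·√(409)}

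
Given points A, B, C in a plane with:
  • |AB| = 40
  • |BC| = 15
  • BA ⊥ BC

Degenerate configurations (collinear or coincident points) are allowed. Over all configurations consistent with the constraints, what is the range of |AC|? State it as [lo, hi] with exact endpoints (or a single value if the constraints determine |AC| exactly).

|AC| = 5·√(73)  (≈ 42.7200)

|AB| ∈ {40}
|BC| ∈ {15}
|AC| ∈ {5·√(73)}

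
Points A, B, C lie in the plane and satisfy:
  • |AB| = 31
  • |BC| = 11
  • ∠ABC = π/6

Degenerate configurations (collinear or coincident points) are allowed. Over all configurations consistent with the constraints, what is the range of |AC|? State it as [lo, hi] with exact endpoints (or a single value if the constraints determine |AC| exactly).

|AB| ∈ {31}
|BC| ∈ {11}
|AC| ∈ {√(1082 - 341·√(3))}

|AC| = √(1082 - 341·√(3))  (≈ 22.1669)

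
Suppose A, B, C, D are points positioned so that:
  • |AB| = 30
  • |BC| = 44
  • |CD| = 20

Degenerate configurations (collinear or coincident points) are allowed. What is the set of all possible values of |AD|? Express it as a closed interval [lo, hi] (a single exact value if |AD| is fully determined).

|AB| ∈ {30}
|BC| ∈ {44}
|CD| ∈ {20}
|AC| ∈ [14, 74]
|BD| ∈ [24, 64]
|AD| ∈ [0, 94]

|AD| ∈ [0, 94]  (≈ [0.0000, 94.0000])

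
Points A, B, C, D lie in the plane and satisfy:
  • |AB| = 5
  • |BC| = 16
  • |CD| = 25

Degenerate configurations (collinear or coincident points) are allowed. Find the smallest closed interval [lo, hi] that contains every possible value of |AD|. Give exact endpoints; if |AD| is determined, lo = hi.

|AD| ∈ [4, 46]  (≈ [4.0000, 46.0000])

|AB| ∈ {5}
|BC| ∈ {16}
|CD| ∈ {25}
|AC| ∈ [11, 21]
|BD| ∈ [9, 41]
|AD| ∈ [4, 46]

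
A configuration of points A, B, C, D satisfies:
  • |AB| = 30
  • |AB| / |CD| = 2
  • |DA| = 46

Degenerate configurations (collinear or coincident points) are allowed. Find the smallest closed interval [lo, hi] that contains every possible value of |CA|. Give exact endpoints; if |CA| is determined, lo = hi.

|CA| ∈ [31, 61]  (≈ [31.0000, 61.0000])

|AB| ∈ {30}
|AD| ∈ {46}
|CD| ∈ {15}
|BD| ∈ [16, 76]
|AC| ∈ [31, 61]
|BC| ∈ [1, 91]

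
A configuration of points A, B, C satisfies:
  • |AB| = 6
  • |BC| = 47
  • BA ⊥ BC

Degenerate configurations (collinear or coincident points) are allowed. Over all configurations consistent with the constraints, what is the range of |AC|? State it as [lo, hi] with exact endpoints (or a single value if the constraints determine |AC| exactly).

|AB| ∈ {6}
|BC| ∈ {47}
|AC| ∈ {√(2245)}

|AC| = √(2245)  (≈ 47.3814)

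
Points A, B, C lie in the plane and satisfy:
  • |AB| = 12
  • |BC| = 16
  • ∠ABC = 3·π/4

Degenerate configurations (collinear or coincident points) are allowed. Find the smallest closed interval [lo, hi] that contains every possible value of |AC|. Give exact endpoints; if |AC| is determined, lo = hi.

|AB| ∈ {12}
|BC| ∈ {16}
|AC| ∈ {4·√(12·√(2) + 25)}

|AC| = 4·√(12·√(2) + 25)  (≈ 25.9139)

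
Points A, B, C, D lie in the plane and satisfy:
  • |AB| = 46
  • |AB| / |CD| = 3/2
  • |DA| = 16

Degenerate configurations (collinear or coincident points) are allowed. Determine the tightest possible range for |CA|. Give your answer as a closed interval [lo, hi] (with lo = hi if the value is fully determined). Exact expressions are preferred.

|CA| ∈ [44/3, 140/3]  (≈ [14.6667, 46.6667])

|AB| ∈ {46}
|AD| ∈ {16}
|CD| ∈ {92/3}
|BD| ∈ [30, 62]
|AC| ∈ [44/3, 140/3]
|BC| ∈ [0, 278/3]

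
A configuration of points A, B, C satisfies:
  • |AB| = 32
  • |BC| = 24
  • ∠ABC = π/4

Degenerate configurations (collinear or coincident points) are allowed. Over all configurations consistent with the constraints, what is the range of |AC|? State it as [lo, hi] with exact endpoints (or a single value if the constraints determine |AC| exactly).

|AC| = 8·√(25 - 12·√(2))  (≈ 22.6690)

|AB| ∈ {32}
|BC| ∈ {24}
|AC| ∈ {8·√(25 - 12·√(2))}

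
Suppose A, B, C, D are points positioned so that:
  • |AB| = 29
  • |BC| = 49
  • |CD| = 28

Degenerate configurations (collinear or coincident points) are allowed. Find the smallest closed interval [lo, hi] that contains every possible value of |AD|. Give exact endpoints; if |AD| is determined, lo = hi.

|AB| ∈ {29}
|BC| ∈ {49}
|CD| ∈ {28}
|AC| ∈ [20, 78]
|BD| ∈ [21, 77]
|AD| ∈ [0, 106]

|AD| ∈ [0, 106]  (≈ [0.0000, 106.0000])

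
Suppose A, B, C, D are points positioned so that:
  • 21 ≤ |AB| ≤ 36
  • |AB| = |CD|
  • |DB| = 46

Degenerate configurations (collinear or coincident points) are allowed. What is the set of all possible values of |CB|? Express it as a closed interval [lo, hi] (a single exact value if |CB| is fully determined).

|CB| ∈ [10, 82]  (≈ [10.0000, 82.0000])

|AB| ∈ [21, 36]
|BD| ∈ {46}
|CD| ∈ [21, 36]
|AD| ∈ [10, 82]
|BC| ∈ [10, 82]
|AC| ∈ [0, 118]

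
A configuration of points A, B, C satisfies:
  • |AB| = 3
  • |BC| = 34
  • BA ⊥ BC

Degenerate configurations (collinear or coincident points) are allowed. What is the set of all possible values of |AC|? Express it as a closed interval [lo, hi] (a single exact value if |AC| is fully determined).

|AC| = √(1165)  (≈ 34.1321)

|AB| ∈ {3}
|BC| ∈ {34}
|AC| ∈ {√(1165)}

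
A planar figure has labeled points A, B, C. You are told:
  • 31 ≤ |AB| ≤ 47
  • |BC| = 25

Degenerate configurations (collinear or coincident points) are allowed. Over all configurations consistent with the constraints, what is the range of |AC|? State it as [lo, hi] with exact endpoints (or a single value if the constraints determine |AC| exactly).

|AC| ∈ [6, 72]  (≈ [6.0000, 72.0000])

|AB| ∈ [31, 47]
|BC| ∈ {25}
|AC| ∈ [6, 72]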